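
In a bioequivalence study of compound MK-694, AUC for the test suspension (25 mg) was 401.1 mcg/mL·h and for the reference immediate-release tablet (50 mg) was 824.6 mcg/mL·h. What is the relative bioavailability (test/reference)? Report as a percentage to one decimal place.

F_rel = 97.3%

F_rel = (AUC_test/D_test) / (AUC_ref/D_ref)
      = (401.1/25) / (824.6/50)
      = 16.044 / 16.492 = 0.9728 = 97.28%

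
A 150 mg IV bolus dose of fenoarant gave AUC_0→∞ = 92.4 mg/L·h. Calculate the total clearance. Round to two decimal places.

CL = 1.62 L/h

CL = Dose_iv / AUC_0→∞
   = 150 / 92.4 = 1.62338 L/h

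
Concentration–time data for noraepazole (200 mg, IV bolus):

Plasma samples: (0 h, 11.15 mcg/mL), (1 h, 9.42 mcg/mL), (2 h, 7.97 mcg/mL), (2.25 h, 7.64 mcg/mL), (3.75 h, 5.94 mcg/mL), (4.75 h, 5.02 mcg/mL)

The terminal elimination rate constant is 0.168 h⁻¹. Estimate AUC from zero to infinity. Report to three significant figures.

AUC = 66.5 mcg/mL·h

Trapezoidal AUC_0→4.75:
  [0→1]: (11.15+9.42)/2 × 1 = 10.285
  [1→2]: (9.42+7.97)/2 × 1 = 8.695
  [2→2.25]: (7.97+7.64)/2 × 0.25 = 1.95125
  [2.25→3.75]: (7.64+5.94)/2 × 1.5 = 10.185
  [3.75→4.75]: (5.94+5.02)/2 × 1 = 5.48
  Sum = 36.59625 mcg/mL·h
Extrapolated tail: C_last / k_e = 5.02 / 0.168 = 29.881
AUC_0→∞ = 36.59625 + 29.881 = 66.47725 mcg/mL·h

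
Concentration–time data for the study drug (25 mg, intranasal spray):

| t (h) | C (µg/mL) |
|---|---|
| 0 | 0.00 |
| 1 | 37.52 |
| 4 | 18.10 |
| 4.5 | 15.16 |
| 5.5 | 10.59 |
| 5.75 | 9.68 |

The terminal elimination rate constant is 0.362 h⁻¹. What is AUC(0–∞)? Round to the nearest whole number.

Trapezoidal AUC_0→5.75:
  [0→1]: (0.00+37.52)/2 × 1 = 18.76
  [1→4]: (37.52+18.10)/2 × 3 = 83.43
  [4→4.5]: (18.10+15.16)/2 × 0.5 = 8.315
  [4.5→5.5]: (15.16+10.59)/2 × 1 = 12.875
  [5.5→5.75]: (10.59+9.68)/2 × 0.25 = 2.53375
  Sum = 125.91375 µg/mL·h
Extrapolated tail: C_last / k_e = 9.68 / 0.362 = 26.740
AUC_0→∞ = 125.91375 + 26.740 = 152.65375 µg/mL·h

AUC = 153 µg/mL·h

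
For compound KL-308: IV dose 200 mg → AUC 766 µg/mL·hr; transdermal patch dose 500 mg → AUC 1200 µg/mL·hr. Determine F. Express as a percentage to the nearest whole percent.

F = (AUC_ev / D_ev) / (AUC_iv / D_iv)
  = (1200/500) / (766/200)
  = 2.4 / 3.83 = 0.6266
  = 62.66%

F = 63%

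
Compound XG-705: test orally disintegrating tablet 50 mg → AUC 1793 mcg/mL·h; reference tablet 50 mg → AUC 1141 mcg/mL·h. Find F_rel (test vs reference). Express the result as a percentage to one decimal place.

F_rel = 157.1%

F_rel = (AUC_test/D_test) / (AUC_ref/D_ref)
      = (1793/50) / (1141/50)
      = 35.86 / 22.82 = 1.5714 = 157.14%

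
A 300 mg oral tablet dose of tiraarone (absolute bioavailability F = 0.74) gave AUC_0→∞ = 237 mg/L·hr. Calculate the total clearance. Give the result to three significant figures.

CL = F × Dose / AUC_0→∞
   = 0.74 × 300 / 237 = 0.936709 L/hr

CL = 0.937 L/hr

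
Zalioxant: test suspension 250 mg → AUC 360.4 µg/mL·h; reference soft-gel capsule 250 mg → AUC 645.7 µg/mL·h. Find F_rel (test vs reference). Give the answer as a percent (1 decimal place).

F_rel = 55.8%

F_rel = (AUC_test/D_test) / (AUC_ref/D_ref)
      = (360.4/250) / (645.7/250)
      = 1.4416 / 2.5828 = 0.5582 = 55.82%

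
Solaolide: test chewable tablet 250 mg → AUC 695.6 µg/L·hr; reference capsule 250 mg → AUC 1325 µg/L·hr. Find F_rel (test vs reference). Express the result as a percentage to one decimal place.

F_rel = (AUC_test/D_test) / (AUC_ref/D_ref)
      = (695.6/250) / (1325/250)
      = 2.7824 / 5.3 = 0.5250 = 52.50%

F_rel = 52.5%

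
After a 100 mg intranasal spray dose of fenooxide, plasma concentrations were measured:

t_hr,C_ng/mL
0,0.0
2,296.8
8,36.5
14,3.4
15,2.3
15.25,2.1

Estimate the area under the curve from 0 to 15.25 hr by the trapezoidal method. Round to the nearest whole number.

Trapezoidal AUC_0→15.25:
  [0→2]: (0.0+296.8)/2 × 2 = 296.8
  [2→8]: (296.8+36.5)/2 × 6 = 999.9
  [8→14]: (36.5+3.4)/2 × 6 = 119.7
  [14→15]: (3.4+2.3)/2 × 1 = 2.85
  [15→15.25]: (2.3+2.1)/2 × 0.25 = 0.55
  Sum = 1419.8 ng/mL·hr

AUC = 1420 ng/mL·hr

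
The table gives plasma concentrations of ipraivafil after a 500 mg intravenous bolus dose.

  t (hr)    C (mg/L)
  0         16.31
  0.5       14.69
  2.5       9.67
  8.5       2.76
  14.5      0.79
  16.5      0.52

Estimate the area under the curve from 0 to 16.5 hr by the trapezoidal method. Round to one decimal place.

Trapezoidal AUC_0→16.5:
  [0→0.5]: (16.31+14.69)/2 × 0.5 = 7.75
  [0.5→2.5]: (14.69+9.67)/2 × 2 = 24.36
  [2.5→8.5]: (9.67+2.76)/2 × 6 = 37.29
  [8.5→14.5]: (2.76+0.79)/2 × 6 = 10.65
  [14.5→16.5]: (0.79+0.52)/2 × 2 = 1.31
  Sum = 81.36 mg/L·hr

AUC = 81.4 mg/L·hr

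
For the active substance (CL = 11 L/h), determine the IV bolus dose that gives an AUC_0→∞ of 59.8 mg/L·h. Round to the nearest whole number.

Dose = 658 mg

Dose_iv = CL × AUC_0→∞
     = 11 × 59.8 = 657.8 mg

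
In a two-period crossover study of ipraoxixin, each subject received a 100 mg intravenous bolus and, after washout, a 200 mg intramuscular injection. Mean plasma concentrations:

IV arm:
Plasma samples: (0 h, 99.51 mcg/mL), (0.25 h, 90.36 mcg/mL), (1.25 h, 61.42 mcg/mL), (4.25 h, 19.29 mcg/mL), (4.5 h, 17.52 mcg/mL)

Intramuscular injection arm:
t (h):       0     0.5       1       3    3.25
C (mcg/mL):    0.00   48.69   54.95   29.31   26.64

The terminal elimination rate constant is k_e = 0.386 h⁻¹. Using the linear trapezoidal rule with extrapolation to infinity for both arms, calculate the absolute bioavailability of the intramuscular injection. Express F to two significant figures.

F = 0.37

Trapezoidal AUC_0→4.5 (IV):
  [0→0.25]: (99.51+90.36)/2 × 0.25 = 23.73375
  [0.25→1.25]: (90.36+61.42)/2 × 1 = 75.89
  [1.25→4.25]: (61.42+19.29)/2 × 3 = 121.065
  [4.25→4.5]: (19.29+17.52)/2 × 0.25 = 4.60125
  Sum = 225.29 mcg/mL·h
IV tail: 17.52/0.386 = 45.389; AUC_iv,0→∞ = 225.29 + 45.389 = 270.679 mcg/mL·h
Trapezoidal AUC_0→3.25 (intramuscular injection):
  [0→0.5]: (0.00+48.69)/2 × 0.5 = 12.1725
  [0.5→1]: (48.69+54.95)/2 × 0.5 = 25.91
  [1→3]: (54.95+29.31)/2 × 2 = 84.26
  [3→3.25]: (29.31+26.64)/2 × 0.25 = 6.99375
  Sum = 129.33625 mcg/mL·h
intramuscular injection tail: 26.64/0.386 = 69.016; AUC_ev,0→∞ = 129.33625 + 69.016 = 198.35225 mcg/mL·h
F = (AUC_ev/D_ev)/(AUC_iv/D_iv) = (198.35225/200)/(270.679/100) = 0.99176125/2.70679 = 0.3664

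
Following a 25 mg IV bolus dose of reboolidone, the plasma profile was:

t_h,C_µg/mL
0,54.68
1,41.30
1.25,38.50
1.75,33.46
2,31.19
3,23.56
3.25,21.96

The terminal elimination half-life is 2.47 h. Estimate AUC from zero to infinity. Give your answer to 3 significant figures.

AUC = 195 µg/mL·h

Trapezoidal AUC_0→3.25:
  [0→1]: (54.68+41.30)/2 × 1 = 47.99
  [1→1.25]: (41.30+38.50)/2 × 0.25 = 9.975
  [1.25→1.75]: (38.50+33.46)/2 × 0.5 = 17.99
  [1.75→2]: (33.46+31.19)/2 × 0.25 = 8.08125
  [2→3]: (31.19+23.56)/2 × 1 = 27.375
  [3→3.25]: (23.56+21.96)/2 × 0.25 = 5.69
  Sum = 117.10125 µg/mL·h
k_e = ln2 / t½ = 0.693147 / 2.47 = 0.2806 h^-1
Extrapolated tail: C_last / k_e = 21.96 / 0.2806 = 78.261
AUC_0→∞ = 117.10125 + 78.261 = 195.36225 µg/mL·h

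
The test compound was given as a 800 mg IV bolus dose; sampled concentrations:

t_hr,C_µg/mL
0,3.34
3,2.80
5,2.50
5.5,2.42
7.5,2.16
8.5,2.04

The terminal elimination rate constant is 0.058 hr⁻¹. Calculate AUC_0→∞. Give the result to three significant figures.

AUC = 57.6 µg/mL·hr

Trapezoidal AUC_0→8.5:
  [0→3]: (3.34+2.80)/2 × 3 = 9.21
  [3→5]: (2.80+2.50)/2 × 2 = 5.3
  [5→5.5]: (2.50+2.42)/2 × 0.5 = 1.23
  [5.5→7.5]: (2.42+2.16)/2 × 2 = 4.58
  [7.5→8.5]: (2.16+2.04)/2 × 1 = 2.1
  Sum = 22.42 µg/mL·hr
Extrapolated tail: C_last / k_e = 2.04 / 0.058 = 35.172
AUC_0→∞ = 22.42 + 35.172 = 57.592 µg/mL·hr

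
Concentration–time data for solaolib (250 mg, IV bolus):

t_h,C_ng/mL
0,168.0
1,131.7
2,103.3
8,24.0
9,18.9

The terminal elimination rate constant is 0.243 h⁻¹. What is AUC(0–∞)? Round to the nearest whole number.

AUC = 748 ng/mL·h

Trapezoidal AUC_0→9:
  [0→1]: (168.0+131.7)/2 × 1 = 149.85
  [1→2]: (131.7+103.3)/2 × 1 = 117.5
  [2→8]: (103.3+24.0)/2 × 6 = 381.9
  [8→9]: (24.0+18.9)/2 × 1 = 21.45
  Sum = 670.7 ng/mL·h
Extrapolated tail: C_last / k_e = 18.9 / 0.243 = 77.778
AUC_0→∞ = 670.7 + 77.778 = 748.478 ng/mL·h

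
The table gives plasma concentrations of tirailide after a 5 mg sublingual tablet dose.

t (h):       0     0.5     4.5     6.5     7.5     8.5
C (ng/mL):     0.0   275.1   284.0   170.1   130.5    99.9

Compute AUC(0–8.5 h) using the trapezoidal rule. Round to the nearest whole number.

Trapezoidal AUC_0→8.5:
  [0→0.5]: (0.0+275.1)/2 × 0.5 = 68.775
  [0.5→4.5]: (275.1+284.0)/2 × 4 = 1118.2
  [4.5→6.5]: (284.0+170.1)/2 × 2 = 454.1
  [6.5→7.5]: (170.1+130.5)/2 × 1 = 150.3
  [7.5→8.5]: (130.5+99.9)/2 × 1 = 115.2
  Sum = 1906.575 ng/mL·h

AUC = 1907 ng/mL·h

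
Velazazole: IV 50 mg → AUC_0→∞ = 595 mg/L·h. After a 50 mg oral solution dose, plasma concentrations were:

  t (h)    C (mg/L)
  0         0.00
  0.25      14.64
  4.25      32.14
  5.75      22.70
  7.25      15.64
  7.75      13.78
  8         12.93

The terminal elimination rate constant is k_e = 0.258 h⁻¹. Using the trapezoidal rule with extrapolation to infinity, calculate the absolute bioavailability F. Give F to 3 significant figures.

Trapezoidal AUC_0→8 (oral solution):
  [0→0.25]: (0.00+14.64)/2 × 0.25 = 1.83
  [0.25→4.25]: (14.64+32.14)/2 × 4 = 93.56
  [4.25→5.75]: (32.14+22.70)/2 × 1.5 = 41.13
  [5.75→7.25]: (22.70+15.64)/2 × 1.5 = 28.755
  [7.25→7.75]: (15.64+13.78)/2 × 0.5 = 7.355
  [7.75→8]: (13.78+12.93)/2 × 0.25 = 3.33875
  Sum = 175.96875 mg/L·h
Tail: C_last/k_e = 12.93/0.258 = 50.116
AUC_0→∞ (oral solution) = 175.96875 + 50.116 = 226.08475 mg/L·h
F = (AUC_ev/D_ev)/(AUC_iv/D_iv) = (226.08475/50)/(595/50) = 4.521695/11.9 = 0.3800

F = 0.380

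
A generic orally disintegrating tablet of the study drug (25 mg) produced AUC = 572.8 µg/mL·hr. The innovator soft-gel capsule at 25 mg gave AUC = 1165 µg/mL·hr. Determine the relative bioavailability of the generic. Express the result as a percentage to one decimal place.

F_rel = 49.2%

F_rel = (AUC_test/D_test) / (AUC_ref/D_ref)
      = (572.8/25) / (1165/25)
      = 22.912 / 46.6 = 0.4917 = 49.17%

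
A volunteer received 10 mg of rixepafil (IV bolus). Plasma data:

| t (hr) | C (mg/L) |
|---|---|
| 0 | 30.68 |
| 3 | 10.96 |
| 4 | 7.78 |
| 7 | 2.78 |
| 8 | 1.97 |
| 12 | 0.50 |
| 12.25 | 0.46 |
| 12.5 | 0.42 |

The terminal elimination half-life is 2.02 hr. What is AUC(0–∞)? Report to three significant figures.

Trapezoidal AUC_0→12.5:
  [0→3]: (30.68+10.96)/2 × 3 = 62.46
  [3→4]: (10.96+7.78)/2 × 1 = 9.37
  [4→7]: (7.78+2.78)/2 × 3 = 15.84
  [7→8]: (2.78+1.97)/2 × 1 = 2.375
  [8→12]: (1.97+0.50)/2 × 4 = 4.94
  [12→12.25]: (0.50+0.46)/2 × 0.25 = 0.12
  [12.25→12.5]: (0.46+0.42)/2 × 0.25 = 0.11
  Sum = 95.215 mg/L·hr
k_e = ln2 / t½ = 0.693147 / 2.02 = 0.3431 hr^-1
Extrapolated tail: C_last / k_e = 0.42 / 0.3431 = 1.224
AUC_0→∞ = 95.215 + 1.224 = 96.439 mg/L·hr

AUC = 96.4 mg/L·hr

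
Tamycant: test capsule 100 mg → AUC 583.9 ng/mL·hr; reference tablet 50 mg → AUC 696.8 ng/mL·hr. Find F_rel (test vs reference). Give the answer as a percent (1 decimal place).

F_rel = 41.9%

F_rel = (AUC_test/D_test) / (AUC_ref/D_ref)
      = (583.9/100) / (696.8/50)
      = 5.839 / 13.936 = 0.4190 = 41.90%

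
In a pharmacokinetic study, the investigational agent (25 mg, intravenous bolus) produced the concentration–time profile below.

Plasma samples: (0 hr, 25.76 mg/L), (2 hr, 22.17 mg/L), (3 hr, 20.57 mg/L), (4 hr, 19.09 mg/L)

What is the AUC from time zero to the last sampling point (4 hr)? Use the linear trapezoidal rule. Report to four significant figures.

AUC = 89.13 mg/L·hr

Trapezoidal AUC_0→4:
  [0→2]: (25.76+22.17)/2 × 2 = 47.93
  [2→3]: (22.17+20.57)/2 × 1 = 21.37
  [3→4]: (20.57+19.09)/2 × 1 = 19.83
  Sum = 89.13 mg/L·hr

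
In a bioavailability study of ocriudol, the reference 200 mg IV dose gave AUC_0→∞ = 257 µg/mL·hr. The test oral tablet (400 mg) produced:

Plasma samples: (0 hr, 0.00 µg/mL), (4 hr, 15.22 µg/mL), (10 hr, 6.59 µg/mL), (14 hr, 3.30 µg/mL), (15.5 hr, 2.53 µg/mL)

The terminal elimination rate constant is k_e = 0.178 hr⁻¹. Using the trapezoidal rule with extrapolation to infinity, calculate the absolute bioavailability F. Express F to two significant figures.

Trapezoidal AUC_0→15.5 (oral tablet):
  [0→4]: (0.00+15.22)/2 × 4 = 30.44
  [4→10]: (15.22+6.59)/2 × 6 = 65.43
  [10→14]: (6.59+3.30)/2 × 4 = 19.78
  [14→15.5]: (3.30+2.53)/2 × 1.5 = 4.3725
  Sum = 120.0225 µg/mL·hr
Tail: C_last/k_e = 2.53/0.178 = 14.213
AUC_0→∞ (oral tablet) = 120.0225 + 14.213 = 134.2355 µg/mL·hr
F = (AUC_ev/D_ev)/(AUC_iv/D_iv) = (134.2355/400)/(257/200) = 0.33558875/1.285 = 0.2612

F = 0.26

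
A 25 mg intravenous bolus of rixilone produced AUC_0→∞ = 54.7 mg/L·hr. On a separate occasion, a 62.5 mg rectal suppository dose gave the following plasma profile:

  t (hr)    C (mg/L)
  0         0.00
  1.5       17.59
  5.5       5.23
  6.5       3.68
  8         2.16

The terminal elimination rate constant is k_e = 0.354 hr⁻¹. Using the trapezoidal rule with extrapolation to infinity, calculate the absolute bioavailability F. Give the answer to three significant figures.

F = 0.539

Trapezoidal AUC_0→8 (rectal suppository):
  [0→1.5]: (0.00+17.59)/2 × 1.5 = 13.1925
  [1.5→5.5]: (17.59+5.23)/2 × 4 = 45.64
  [5.5→6.5]: (5.23+3.68)/2 × 1 = 4.455
  [6.5→8]: (3.68+2.16)/2 × 1.5 = 4.38
  Sum = 67.6675 mg/L·hr
Tail: C_last/k_e = 2.16/0.354 = 6.102
AUC_0→∞ (rectal suppository) = 67.6675 + 6.102 = 73.7695 mg/L·hr
F = (AUC_ev/D_ev)/(AUC_iv/D_iv) = (73.7695/62.5)/(54.7/25) = 1.180312/2.188 = 0.5394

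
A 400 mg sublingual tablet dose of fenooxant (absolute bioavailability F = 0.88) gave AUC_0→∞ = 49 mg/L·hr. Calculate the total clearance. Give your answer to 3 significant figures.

CL = F × Dose / AUC_0→∞
   = 0.88 × 400 / 49 = 7.18367 L/hr

CL = 7.18 L/hr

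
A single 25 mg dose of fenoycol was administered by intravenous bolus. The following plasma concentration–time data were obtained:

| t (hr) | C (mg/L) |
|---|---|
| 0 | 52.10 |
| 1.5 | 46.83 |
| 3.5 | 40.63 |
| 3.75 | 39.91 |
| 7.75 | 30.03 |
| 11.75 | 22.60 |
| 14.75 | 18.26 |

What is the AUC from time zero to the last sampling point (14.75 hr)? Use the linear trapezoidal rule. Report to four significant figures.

Trapezoidal AUC_0→14.75:
  [0→1.5]: (52.10+46.83)/2 × 1.5 = 74.1975
  [1.5→3.5]: (46.83+40.63)/2 × 2 = 87.46
  [3.5→3.75]: (40.63+39.91)/2 × 0.25 = 10.0675
  [3.75→7.75]: (39.91+30.03)/2 × 4 = 139.88
  [7.75→11.75]: (30.03+22.60)/2 × 4 = 105.26
  [11.75→14.75]: (22.60+18.26)/2 × 3 = 61.29
  Sum = 478.155 mg/L·hr

AUC = 478.2 mg/L·hr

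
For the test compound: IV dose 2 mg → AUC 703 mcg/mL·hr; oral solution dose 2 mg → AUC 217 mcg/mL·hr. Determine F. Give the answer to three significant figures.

F = (AUC_ev / D_ev) / (AUC_iv / D_iv)
  = (217/2) / (703/2)
  = 108.5 / 351.5 = 0.3087

F = 0.309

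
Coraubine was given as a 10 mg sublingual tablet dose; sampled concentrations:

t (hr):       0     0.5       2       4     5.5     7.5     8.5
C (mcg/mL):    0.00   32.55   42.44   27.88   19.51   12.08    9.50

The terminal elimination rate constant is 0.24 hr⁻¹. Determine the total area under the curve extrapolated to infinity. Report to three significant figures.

AUC = 252 mcg/mL·hr

Trapezoidal AUC_0→8.5:
  [0→0.5]: (0.00+32.55)/2 × 0.5 = 8.1375
  [0.5→2]: (32.55+42.44)/2 × 1.5 = 56.2425
  [2→4]: (42.44+27.88)/2 × 2 = 70.32
  [4→5.5]: (27.88+19.51)/2 × 1.5 = 35.5425
  [5.5→7.5]: (19.51+12.08)/2 × 2 = 31.59
  [7.5→8.5]: (12.08+9.50)/2 × 1 = 10.79
  Sum = 212.6225 mcg/mL·hr
Extrapolated tail: C_last / k_e = 9.50 / 0.24 = 39.583
AUC_0→∞ = 212.6225 + 39.583 = 252.2055 mcg/mL·hr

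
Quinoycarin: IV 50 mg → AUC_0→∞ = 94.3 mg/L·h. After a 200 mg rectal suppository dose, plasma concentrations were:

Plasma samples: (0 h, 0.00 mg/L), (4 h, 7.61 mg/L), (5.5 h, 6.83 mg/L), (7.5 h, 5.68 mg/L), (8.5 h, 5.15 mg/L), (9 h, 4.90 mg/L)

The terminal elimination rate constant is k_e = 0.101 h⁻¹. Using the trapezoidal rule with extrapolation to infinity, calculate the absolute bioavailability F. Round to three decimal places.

F = 0.252

Trapezoidal AUC_0→9 (rectal suppository):
  [0→4]: (0.00+7.61)/2 × 4 = 15.22
  [4→5.5]: (7.61+6.83)/2 × 1.5 = 10.83
  [5.5→7.5]: (6.83+5.68)/2 × 2 = 12.51
  [7.5→8.5]: (5.68+5.15)/2 × 1 = 5.415
  [8.5→9]: (5.15+4.90)/2 × 0.5 = 2.5125
  Sum = 46.4875 mg/L·h
Tail: C_last/k_e = 4.90/0.101 = 48.515
AUC_0→∞ (rectal suppository) = 46.4875 + 48.515 = 95.0025 mg/L·h
F = (AUC_ev/D_ev)/(AUC_iv/D_iv) = (95.0025/200)/(94.3/50) = 0.4750125/1.886 = 0.2519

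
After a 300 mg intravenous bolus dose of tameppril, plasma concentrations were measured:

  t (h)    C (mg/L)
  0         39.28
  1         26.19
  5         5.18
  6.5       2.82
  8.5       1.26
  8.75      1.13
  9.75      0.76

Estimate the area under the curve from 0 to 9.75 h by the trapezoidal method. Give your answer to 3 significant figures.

AUC = 107 mg/L·h

Trapezoidal AUC_0→9.75:
  [0→1]: (39.28+26.19)/2 × 1 = 32.735
  [1→5]: (26.19+5.18)/2 × 4 = 62.74
  [5→6.5]: (5.18+2.82)/2 × 1.5 = 6.0
  [6.5→8.5]: (2.82+1.26)/2 × 2 = 4.08
  [8.5→8.75]: (1.26+1.13)/2 × 0.25 = 0.29875
  [8.75→9.75]: (1.13+0.76)/2 × 1 = 0.945
  Sum = 106.79875 mg/L·h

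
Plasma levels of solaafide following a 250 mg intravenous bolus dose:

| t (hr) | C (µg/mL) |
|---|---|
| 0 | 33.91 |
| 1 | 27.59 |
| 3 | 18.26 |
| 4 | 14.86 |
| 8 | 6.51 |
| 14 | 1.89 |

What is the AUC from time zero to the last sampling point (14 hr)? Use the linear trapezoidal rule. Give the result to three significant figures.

AUC = 161 µg/mL·hr

Trapezoidal AUC_0→14:
  [0→1]: (33.91+27.59)/2 × 1 = 30.75
  [1→3]: (27.59+18.26)/2 × 2 = 45.85
  [3→4]: (18.26+14.86)/2 × 1 = 16.56
  [4→8]: (14.86+6.51)/2 × 4 = 42.74
  [8→14]: (6.51+1.89)/2 × 6 = 25.2
  Sum = 161.1 µg/mL·hr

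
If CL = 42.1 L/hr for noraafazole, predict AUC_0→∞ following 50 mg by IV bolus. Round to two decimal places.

AUC_0→∞ = Dose_iv / CL
        = 50 / 42.1 = 1.18765 mg/L·hr

AUC = 1.19 mg/L·hr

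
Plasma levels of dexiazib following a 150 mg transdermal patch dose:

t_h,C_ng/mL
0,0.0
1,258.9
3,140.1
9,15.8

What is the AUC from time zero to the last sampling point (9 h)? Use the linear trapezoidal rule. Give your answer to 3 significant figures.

Trapezoidal AUC_0→9:
  [0→1]: (0.0+258.9)/2 × 1 = 129.45
  [1→3]: (258.9+140.1)/2 × 2 = 399.0
  [3→9]: (140.1+15.8)/2 × 6 = 467.7
  Sum = 996.15 ng/mL·h

AUC = 996 ng/mL·h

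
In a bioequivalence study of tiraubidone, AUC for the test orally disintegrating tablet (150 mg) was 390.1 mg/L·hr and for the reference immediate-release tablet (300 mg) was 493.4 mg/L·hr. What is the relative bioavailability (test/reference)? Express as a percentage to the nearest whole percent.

F_rel = 158%

F_rel = (AUC_test/D_test) / (AUC_ref/D_ref)
      = (390.1/150) / (493.4/300)
      = 2.60067 / 1.64467 = 1.5813 = 158.13%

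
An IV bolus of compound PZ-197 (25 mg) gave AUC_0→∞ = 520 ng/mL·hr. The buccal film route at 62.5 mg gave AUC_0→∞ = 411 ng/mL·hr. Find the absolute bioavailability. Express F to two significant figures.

F = (AUC_ev / D_ev) / (AUC_iv / D_iv)
  = (411/62.5) / (520/25)
  = 6.576 / 20.8 = 0.3162

F = 0.32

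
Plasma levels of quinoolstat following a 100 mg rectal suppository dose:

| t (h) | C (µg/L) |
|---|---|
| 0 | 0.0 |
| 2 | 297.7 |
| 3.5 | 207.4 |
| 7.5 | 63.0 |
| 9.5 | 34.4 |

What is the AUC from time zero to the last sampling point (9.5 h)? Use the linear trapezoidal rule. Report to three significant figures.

AUC = 1310 µg/L·h

Trapezoidal AUC_0→9.5:
  [0→2]: (0.0+297.7)/2 × 2 = 297.7
  [2→3.5]: (297.7+207.4)/2 × 1.5 = 378.825
  [3.5→7.5]: (207.4+63.0)/2 × 4 = 540.8
  [7.5→9.5]: (63.0+34.4)/2 × 2 = 97.4
  Sum = 1314.725 µg/L·h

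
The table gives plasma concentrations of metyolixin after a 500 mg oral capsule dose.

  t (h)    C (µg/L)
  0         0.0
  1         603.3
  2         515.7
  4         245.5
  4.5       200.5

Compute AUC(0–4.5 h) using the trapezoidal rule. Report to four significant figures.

Trapezoidal AUC_0→4.5:
  [0→1]: (0.0+603.3)/2 × 1 = 301.65
  [1→2]: (603.3+515.7)/2 × 1 = 559.5
  [2→4]: (515.7+245.5)/2 × 2 = 761.2
  [4→4.5]: (245.5+200.5)/2 × 0.5 = 111.5
  Sum = 1733.85 µg/L·h

AUC = 1734 µg/L·h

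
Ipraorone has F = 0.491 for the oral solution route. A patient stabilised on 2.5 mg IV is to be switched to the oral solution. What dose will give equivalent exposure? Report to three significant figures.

D_oral = 5.09 mg

For equal systemic exposure: F × D_ev = D_iv
D_ev = D_iv / F = 2.5 / 0.491 = 5.09165 mg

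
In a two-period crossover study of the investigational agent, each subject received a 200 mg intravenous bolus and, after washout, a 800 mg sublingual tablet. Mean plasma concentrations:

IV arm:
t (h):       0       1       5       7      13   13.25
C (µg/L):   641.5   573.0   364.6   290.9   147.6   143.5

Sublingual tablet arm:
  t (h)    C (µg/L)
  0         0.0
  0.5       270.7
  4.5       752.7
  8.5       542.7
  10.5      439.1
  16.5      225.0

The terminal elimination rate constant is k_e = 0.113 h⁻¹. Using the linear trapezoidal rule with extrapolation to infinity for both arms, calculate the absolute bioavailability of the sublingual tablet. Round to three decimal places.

Trapezoidal AUC_0→13.25 (IV):
  [0→1]: (641.5+573.0)/2 × 1 = 607.25
  [1→5]: (573.0+364.6)/2 × 4 = 1875.2
  [5→7]: (364.6+290.9)/2 × 2 = 655.5
  [7→13]: (290.9+147.6)/2 × 6 = 1315.5
  [13→13.25]: (147.6+143.5)/2 × 0.25 = 36.3875
  Sum = 4489.8375 µg/L·h
IV tail: 143.5/0.113 = 1269.912; AUC_iv,0→∞ = 4489.8375 + 1269.912 = 5759.7495 µg/L·h
Trapezoidal AUC_0→16.5 (sublingual tablet):
  [0→0.5]: (0.0+270.7)/2 × 0.5 = 67.675
  [0.5→4.5]: (270.7+752.7)/2 × 4 = 2046.8
  [4.5→8.5]: (752.7+542.7)/2 × 4 = 2590.8
  [8.5→10.5]: (542.7+439.1)/2 × 2 = 981.8
  [10.5→16.5]: (439.1+225.0)/2 × 6 = 1992.3
  Sum = 7679.375 µg/L·h
sublingual tablet tail: 225.0/0.113 = 1991.150; AUC_ev,0→∞ = 7679.375 + 1991.150 = 9670.525 µg/L·h
F = (AUC_ev/D_ev)/(AUC_iv/D_iv) = (9670.525/800)/(5759.7495/200) = 12.0882/28.7987 = 0.4197

F = 0.420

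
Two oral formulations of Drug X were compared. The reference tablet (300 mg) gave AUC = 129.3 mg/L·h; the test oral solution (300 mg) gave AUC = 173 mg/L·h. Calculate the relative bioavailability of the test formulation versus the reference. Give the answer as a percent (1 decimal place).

F_rel = 133.8%

F_rel = (AUC_test/D_test) / (AUC_ref/D_ref)
      = (173/300) / (129.3/300)
      = 0.576667 / 0.431 = 1.3380 = 133.80%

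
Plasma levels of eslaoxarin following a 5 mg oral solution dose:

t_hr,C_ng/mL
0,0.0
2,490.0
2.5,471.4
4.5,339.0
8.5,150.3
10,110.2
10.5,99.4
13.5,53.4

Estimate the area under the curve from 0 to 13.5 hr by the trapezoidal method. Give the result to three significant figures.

AUC = 3000 ng/mL·hr

Trapezoidal AUC_0→13.5:
  [0→2]: (0.0+490.0)/2 × 2 = 490.0
  [2→2.5]: (490.0+471.4)/2 × 0.5 = 240.35
  [2.5→4.5]: (471.4+339.0)/2 × 2 = 810.4
  [4.5→8.5]: (339.0+150.3)/2 × 4 = 978.6
  [8.5→10]: (150.3+110.2)/2 × 1.5 = 195.375
  [10→10.5]: (110.2+99.4)/2 × 0.5 = 52.4
  [10.5→13.5]: (99.4+53.4)/2 × 3 = 229.2
  Sum = 2996.325 ng/mL·hr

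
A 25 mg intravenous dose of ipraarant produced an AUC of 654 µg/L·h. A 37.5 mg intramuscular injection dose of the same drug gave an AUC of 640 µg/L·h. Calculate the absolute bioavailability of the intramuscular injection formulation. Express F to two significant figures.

F = 0.65

F = (AUC_ev / D_ev) / (AUC_iv / D_iv)
  = (640/37.5) / (654/25)
  = 17.0667 / 26.16 = 0.6524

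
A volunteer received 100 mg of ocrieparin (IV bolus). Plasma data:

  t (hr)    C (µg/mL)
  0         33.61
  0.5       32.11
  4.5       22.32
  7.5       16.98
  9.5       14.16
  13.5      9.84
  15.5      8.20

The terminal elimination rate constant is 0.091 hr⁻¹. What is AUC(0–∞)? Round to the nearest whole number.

AUC = 372 µg/mL·hr

Trapezoidal AUC_0→15.5:
  [0→0.5]: (33.61+32.11)/2 × 0.5 = 16.43
  [0.5→4.5]: (32.11+22.32)/2 × 4 = 108.86
  [4.5→7.5]: (22.32+16.98)/2 × 3 = 58.95
  [7.5→9.5]: (16.98+14.16)/2 × 2 = 31.14
  [9.5→13.5]: (14.16+9.84)/2 × 4 = 48.0
  [13.5→15.5]: (9.84+8.20)/2 × 2 = 18.04
  Sum = 281.42 µg/mL·hr
Extrapolated tail: C_last / k_e = 8.20 / 0.091 = 90.110
AUC_0→∞ = 281.42 + 90.110 = 371.53 µg/mL·hr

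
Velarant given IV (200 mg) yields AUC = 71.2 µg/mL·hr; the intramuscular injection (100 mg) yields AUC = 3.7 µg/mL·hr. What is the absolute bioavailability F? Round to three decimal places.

F = (AUC_ev / D_ev) / (AUC_iv / D_iv)
  = (3.7/100) / (71.2/200)
  = 0.037 / 0.356 = 0.1039

F = 0.104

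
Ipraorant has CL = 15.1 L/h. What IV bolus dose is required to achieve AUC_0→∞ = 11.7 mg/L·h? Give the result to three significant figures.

Dose = 177 mg

Dose_iv = CL × AUC_0→∞
     = 15.1 × 11.7 = 176.67 mg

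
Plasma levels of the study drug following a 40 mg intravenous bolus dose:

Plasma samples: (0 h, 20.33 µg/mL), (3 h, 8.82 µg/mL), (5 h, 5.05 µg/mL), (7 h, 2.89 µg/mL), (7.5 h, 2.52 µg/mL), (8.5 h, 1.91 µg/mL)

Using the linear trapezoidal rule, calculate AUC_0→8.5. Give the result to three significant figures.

AUC = 69.1 µg/mL·h

Trapezoidal AUC_0→8.5:
  [0→3]: (20.33+8.82)/2 × 3 = 43.725
  [3→5]: (8.82+5.05)/2 × 2 = 13.87
  [5→7]: (5.05+2.89)/2 × 2 = 7.94
  [7→7.5]: (2.89+2.52)/2 × 0.5 = 1.3525
  [7.5→8.5]: (2.52+1.91)/2 × 1 = 2.215
  Sum = 69.1025 µg/mL·h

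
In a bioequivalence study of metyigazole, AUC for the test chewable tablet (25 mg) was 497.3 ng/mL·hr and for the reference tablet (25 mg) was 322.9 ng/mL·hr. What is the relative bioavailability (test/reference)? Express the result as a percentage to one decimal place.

F_rel = 154.0%

F_rel = (AUC_test/D_test) / (AUC_ref/D_ref)
      = (497.3/25) / (322.9/25)
      = 19.892 / 12.916 = 1.5401 = 154.01%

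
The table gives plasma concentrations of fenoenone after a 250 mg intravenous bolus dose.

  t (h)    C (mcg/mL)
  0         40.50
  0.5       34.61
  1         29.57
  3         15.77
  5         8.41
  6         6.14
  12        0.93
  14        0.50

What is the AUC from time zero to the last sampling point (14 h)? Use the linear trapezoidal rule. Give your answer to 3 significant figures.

AUC = 134 mcg/mL·h

Trapezoidal AUC_0→14:
  [0→0.5]: (40.50+34.61)/2 × 0.5 = 18.7775
  [0.5→1]: (34.61+29.57)/2 × 0.5 = 16.045
  [1→3]: (29.57+15.77)/2 × 2 = 45.34
  [3→5]: (15.77+8.41)/2 × 2 = 24.18
  [5→6]: (8.41+6.14)/2 × 1 = 7.275
  [6→12]: (6.14+0.93)/2 × 6 = 21.21
  [12→14]: (0.93+0.50)/2 × 2 = 1.43
  Sum = 134.2575 mcg/mL·h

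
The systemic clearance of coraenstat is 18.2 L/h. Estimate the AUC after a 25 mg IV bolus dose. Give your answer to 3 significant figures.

AUC = 1.37 mg/L·h

AUC_0→∞ = Dose_iv / CL
        = 25 / 18.2 = 1.37363 mg/L·h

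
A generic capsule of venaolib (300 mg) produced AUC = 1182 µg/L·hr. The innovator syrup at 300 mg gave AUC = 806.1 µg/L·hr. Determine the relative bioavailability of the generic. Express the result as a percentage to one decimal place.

F_rel = 146.6%

F_rel = (AUC_test/D_test) / (AUC_ref/D_ref)
      = (1182/300) / (806.1/300)
      = 3.94 / 2.687 = 1.4663 = 146.63%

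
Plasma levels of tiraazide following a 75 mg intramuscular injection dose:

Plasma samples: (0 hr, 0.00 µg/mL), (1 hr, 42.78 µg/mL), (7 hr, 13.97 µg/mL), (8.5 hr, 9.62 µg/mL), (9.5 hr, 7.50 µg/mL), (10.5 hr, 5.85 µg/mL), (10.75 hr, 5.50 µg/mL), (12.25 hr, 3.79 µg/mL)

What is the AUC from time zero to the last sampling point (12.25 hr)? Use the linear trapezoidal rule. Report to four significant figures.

Trapezoidal AUC_0→12.25:
  [0→1]: (0.00+42.78)/2 × 1 = 21.39
  [1→7]: (42.78+13.97)/2 × 6 = 170.25
  [7→8.5]: (13.97+9.62)/2 × 1.5 = 17.6925
  [8.5→9.5]: (9.62+7.50)/2 × 1 = 8.56
  [9.5→10.5]: (7.50+5.85)/2 × 1 = 6.675
  [10.5→10.75]: (5.85+5.50)/2 × 0.25 = 1.41875
  [10.75→12.25]: (5.50+3.79)/2 × 1.5 = 6.9675
  Sum = 232.95375 µg/mL·hr

AUC = 233.0 µg/mL·hr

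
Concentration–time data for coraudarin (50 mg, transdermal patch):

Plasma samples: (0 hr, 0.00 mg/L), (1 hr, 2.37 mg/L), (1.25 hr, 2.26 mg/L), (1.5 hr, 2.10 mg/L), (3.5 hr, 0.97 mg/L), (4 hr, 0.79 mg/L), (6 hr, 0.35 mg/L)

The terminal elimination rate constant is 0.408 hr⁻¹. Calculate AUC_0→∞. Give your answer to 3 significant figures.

AUC = 7.82 mg/L·hr

Trapezoidal AUC_0→6:
  [0→1]: (0.00+2.37)/2 × 1 = 1.185
  [1→1.25]: (2.37+2.26)/2 × 0.25 = 0.57875
  [1.25→1.5]: (2.26+2.10)/2 × 0.25 = 0.545
  [1.5→3.5]: (2.10+0.97)/2 × 2 = 3.07
  [3.5→4]: (0.97+0.79)/2 × 0.5 = 0.44
  [4→6]: (0.79+0.35)/2 × 2 = 1.14
  Sum = 6.95875 mg/L·hr
Extrapolated tail: C_last / k_e = 0.35 / 0.408 = 0.858
AUC_0→∞ = 6.95875 + 0.858 = 7.81675 mg/L·hr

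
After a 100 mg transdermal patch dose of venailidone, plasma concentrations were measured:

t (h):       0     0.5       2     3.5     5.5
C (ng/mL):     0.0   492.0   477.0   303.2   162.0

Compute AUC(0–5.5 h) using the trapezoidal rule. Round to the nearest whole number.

Trapezoidal AUC_0→5.5:
  [0→0.5]: (0.0+492.0)/2 × 0.5 = 123.0
  [0.5→2]: (492.0+477.0)/2 × 1.5 = 726.75
  [2→3.5]: (477.0+303.2)/2 × 1.5 = 585.15
  [3.5→5.5]: (303.2+162.0)/2 × 2 = 465.2
  Sum = 1900.1 ng/mL·h

AUC = 1900 ng/mL·h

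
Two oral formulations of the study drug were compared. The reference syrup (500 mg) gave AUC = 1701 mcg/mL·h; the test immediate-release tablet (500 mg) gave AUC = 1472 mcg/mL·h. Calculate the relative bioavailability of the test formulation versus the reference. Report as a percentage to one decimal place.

F_rel = (AUC_test/D_test) / (AUC_ref/D_ref)
      = (1472/500) / (1701/500)
      = 2.944 / 3.402 = 0.8654 = 86.54%

F_rel = 86.5%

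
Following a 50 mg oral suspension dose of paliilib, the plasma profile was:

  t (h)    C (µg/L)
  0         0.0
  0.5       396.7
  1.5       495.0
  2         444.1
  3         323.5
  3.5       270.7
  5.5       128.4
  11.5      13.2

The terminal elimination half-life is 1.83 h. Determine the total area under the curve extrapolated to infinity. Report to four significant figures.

Trapezoidal AUC_0→11.5:
  [0→0.5]: (0.0+396.7)/2 × 0.5 = 99.175
  [0.5→1.5]: (396.7+495.0)/2 × 1 = 445.85
  [1.5→2]: (495.0+444.1)/2 × 0.5 = 234.775
  [2→3]: (444.1+323.5)/2 × 1 = 383.8
  [3→3.5]: (323.5+270.7)/2 × 0.5 = 148.55
  [3.5→5.5]: (270.7+128.4)/2 × 2 = 399.1
  [5.5→11.5]: (128.4+13.2)/2 × 6 = 424.8
  Sum = 2136.05 µg/L·h
k_e = ln2 / t½ = 0.693147 / 1.83 = 0.3788 h^-1
Extrapolated tail: C_last / k_e = 13.2 / 0.3788 = 34.847
AUC_0→∞ = 2136.05 + 34.847 = 2170.897 µg/L·h

AUC = 2171 µg/L·h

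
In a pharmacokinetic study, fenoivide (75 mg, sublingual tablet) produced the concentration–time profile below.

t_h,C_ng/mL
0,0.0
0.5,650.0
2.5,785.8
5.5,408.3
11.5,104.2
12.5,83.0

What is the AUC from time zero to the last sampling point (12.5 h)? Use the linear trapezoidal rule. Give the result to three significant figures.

AUC = 5020 ng/mL·h

Trapezoidal AUC_0→12.5:
  [0→0.5]: (0.0+650.0)/2 × 0.5 = 162.5
  [0.5→2.5]: (650.0+785.8)/2 × 2 = 1435.8
  [2.5→5.5]: (785.8+408.3)/2 × 3 = 1791.15
  [5.5→11.5]: (408.3+104.2)/2 × 6 = 1537.5
  [11.5→12.5]: (104.2+83.0)/2 × 1 = 93.6
  Sum = 5020.55 ng/mL·h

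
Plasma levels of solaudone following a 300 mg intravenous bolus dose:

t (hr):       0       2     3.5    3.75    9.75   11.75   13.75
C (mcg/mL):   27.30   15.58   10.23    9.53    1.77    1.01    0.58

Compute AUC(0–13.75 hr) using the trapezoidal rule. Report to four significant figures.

Trapezoidal AUC_0→13.75:
  [0→2]: (27.30+15.58)/2 × 2 = 42.88
  [2→3.5]: (15.58+10.23)/2 × 1.5 = 19.3575
  [3.5→3.75]: (10.23+9.53)/2 × 0.25 = 2.47
  [3.75→9.75]: (9.53+1.77)/2 × 6 = 33.9
  [9.75→11.75]: (1.77+1.01)/2 × 2 = 2.78
  [11.75→13.75]: (1.01+0.58)/2 × 2 = 1.59
  Sum = 102.9775 mcg/mL·hr

AUC = 103.0 mcg/mL·hr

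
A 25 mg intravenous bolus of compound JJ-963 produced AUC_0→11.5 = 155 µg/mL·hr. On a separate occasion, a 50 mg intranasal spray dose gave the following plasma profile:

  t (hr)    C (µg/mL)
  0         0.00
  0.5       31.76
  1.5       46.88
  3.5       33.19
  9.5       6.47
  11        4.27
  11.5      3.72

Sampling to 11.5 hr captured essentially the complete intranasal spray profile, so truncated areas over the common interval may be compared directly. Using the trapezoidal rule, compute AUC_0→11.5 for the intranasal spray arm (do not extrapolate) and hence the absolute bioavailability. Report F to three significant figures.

F = 0.827

Trapezoidal AUC_0→11.5 (intranasal spray):
  [0→0.5]: (0.00+31.76)/2 × 0.5 = 7.94
  [0.5→1.5]: (31.76+46.88)/2 × 1 = 39.32
  [1.5→3.5]: (46.88+33.19)/2 × 2 = 80.07
  [3.5→9.5]: (33.19+6.47)/2 × 6 = 118.98
  [9.5→11]: (6.47+4.27)/2 × 1.5 = 8.055
  [11→11.5]: (4.27+3.72)/2 × 0.5 = 1.9975
  Sum = 256.3625 µg/mL·hr
F = (AUC_ev/D_ev)/(AUC_iv/D_iv) = (256.3625/50)/(155/25) = 5.12725/6.2 = 0.8270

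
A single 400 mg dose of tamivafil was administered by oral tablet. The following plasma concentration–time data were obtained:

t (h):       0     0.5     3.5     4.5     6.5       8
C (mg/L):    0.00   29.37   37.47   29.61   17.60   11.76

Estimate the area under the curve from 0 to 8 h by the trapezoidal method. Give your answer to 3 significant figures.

AUC = 210 mg/L·h

Trapezoidal AUC_0→8:
  [0→0.5]: (0.00+29.37)/2 × 0.5 = 7.3425
  [0.5→3.5]: (29.37+37.47)/2 × 3 = 100.26
  [3.5→4.5]: (37.47+29.61)/2 × 1 = 33.54
  [4.5→6.5]: (29.61+17.60)/2 × 2 = 47.21
  [6.5→8]: (17.60+11.76)/2 × 1.5 = 22.02
  Sum = 210.3725 mg/L·h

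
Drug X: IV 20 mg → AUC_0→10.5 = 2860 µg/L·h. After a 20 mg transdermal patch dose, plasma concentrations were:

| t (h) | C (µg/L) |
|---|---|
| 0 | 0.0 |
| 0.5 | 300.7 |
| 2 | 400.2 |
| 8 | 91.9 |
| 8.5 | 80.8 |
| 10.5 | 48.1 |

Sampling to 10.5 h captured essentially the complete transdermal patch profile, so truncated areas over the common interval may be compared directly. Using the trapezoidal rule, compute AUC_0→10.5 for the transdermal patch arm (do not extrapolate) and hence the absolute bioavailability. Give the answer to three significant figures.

Trapezoidal AUC_0→10.5 (transdermal patch):
  [0→0.5]: (0.0+300.7)/2 × 0.5 = 75.175
  [0.5→2]: (300.7+400.2)/2 × 1.5 = 525.675
  [2→8]: (400.2+91.9)/2 × 6 = 1476.3
  [8→8.5]: (91.9+80.8)/2 × 0.5 = 43.175
  [8.5→10.5]: (80.8+48.1)/2 × 2 = 128.9
  Sum = 2249.225 µg/L·h
F = (AUC_ev/D_ev)/(AUC_iv/D_iv) = (2249.225/20)/(2860/20) = 112.46125/143 = 0.7864

F = 0.786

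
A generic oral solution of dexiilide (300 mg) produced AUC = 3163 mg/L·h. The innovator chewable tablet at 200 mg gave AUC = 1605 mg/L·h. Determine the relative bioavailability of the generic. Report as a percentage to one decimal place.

F_rel = 131.4%

F_rel = (AUC_test/D_test) / (AUC_ref/D_ref)
      = (3163/300) / (1605/200)
      = 10.5433 / 8.025 = 1.3138 = 131.38%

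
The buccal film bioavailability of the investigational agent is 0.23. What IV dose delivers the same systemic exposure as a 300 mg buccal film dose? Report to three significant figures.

D_iv = 69.0 mg

Systemic exposure from an extravascular dose = F × D_ev, so the equivalent IV dose is F × D_ev.
D_iv = F × D_ev = 0.23 × 300 = 69 mg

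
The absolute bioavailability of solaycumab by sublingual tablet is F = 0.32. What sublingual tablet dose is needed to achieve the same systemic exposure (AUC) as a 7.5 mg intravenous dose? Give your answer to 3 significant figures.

For equal systemic exposure: F × D_ev = D_iv
D_ev = D_iv / F = 7.5 / 0.32 = 23.4375 mg

D_sublingual = 23.4 mg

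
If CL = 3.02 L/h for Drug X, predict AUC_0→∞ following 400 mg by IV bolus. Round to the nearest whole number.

AUC = 132 mg/L·h

AUC_0→∞ = Dose_iv / CL
        = 400 / 3.02 = 132.45 mg/L·h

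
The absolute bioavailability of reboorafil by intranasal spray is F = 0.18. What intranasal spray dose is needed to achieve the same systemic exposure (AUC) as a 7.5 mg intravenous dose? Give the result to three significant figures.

D_intranasal = 41.7 mg

For equal systemic exposure: F × D_ev = D_iv
D_ev = D_iv / F = 7.5 / 0.18 = 41.6667 mg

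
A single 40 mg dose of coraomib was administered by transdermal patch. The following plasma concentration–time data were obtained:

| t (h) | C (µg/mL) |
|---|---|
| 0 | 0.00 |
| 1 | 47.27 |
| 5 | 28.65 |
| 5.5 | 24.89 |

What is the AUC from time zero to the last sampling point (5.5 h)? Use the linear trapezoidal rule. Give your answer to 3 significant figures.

Trapezoidal AUC_0→5.5:
  [0→1]: (0.00+47.27)/2 × 1 = 23.635
  [1→5]: (47.27+28.65)/2 × 4 = 151.84
  [5→5.5]: (28.65+24.89)/2 × 0.5 = 13.385
  Sum = 188.86 µg/mL·h

AUC = 189 µg/mL·h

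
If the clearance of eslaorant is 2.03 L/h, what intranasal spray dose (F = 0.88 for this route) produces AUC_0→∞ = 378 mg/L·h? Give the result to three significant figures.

Dose = CL × AUC_0→∞ / F
     = 2.03 × 378 / 0.88 = 871.977 mg

Dose = 872 mg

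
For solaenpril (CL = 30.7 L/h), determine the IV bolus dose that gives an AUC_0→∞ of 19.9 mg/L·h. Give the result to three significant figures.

Dose_iv = CL × AUC_0→∞
     = 30.7 × 19.9 = 610.93 mg

Dose = 611 mg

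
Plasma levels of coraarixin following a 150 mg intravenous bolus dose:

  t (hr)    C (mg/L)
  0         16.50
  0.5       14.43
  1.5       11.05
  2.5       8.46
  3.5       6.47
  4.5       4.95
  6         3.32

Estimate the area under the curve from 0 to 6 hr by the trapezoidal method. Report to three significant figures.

Trapezoidal AUC_0→6:
  [0→0.5]: (16.50+14.43)/2 × 0.5 = 7.7325
  [0.5→1.5]: (14.43+11.05)/2 × 1 = 12.74
  [1.5→2.5]: (11.05+8.46)/2 × 1 = 9.755
  [2.5→3.5]: (8.46+6.47)/2 × 1 = 7.465
  [3.5→4.5]: (6.47+4.95)/2 × 1 = 5.71
  [4.5→6]: (4.95+3.32)/2 × 1.5 = 6.2025
  Sum = 49.605 mg/L·hr

AUC = 49.6 mg/L·hr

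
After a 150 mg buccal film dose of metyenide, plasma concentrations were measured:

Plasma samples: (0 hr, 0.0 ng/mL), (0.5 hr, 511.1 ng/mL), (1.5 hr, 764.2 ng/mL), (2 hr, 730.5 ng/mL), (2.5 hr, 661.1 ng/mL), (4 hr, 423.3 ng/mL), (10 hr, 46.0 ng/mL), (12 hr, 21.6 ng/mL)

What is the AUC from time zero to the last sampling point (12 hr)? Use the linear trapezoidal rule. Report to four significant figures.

AUC = 3776 ng/mL·hr

Trapezoidal AUC_0→12:
  [0→0.5]: (0.0+511.1)/2 × 0.5 = 127.775
  [0.5→1.5]: (511.1+764.2)/2 × 1 = 637.65
  [1.5→2]: (764.2+730.5)/2 × 0.5 = 373.675
  [2→2.5]: (730.5+661.1)/2 × 0.5 = 347.9
  [2.5→4]: (661.1+423.3)/2 × 1.5 = 813.3
  [4→10]: (423.3+46.0)/2 × 6 = 1407.9
  [10→12]: (46.0+21.6)/2 × 2 = 67.6
  Sum = 3775.8 ng/mL·hr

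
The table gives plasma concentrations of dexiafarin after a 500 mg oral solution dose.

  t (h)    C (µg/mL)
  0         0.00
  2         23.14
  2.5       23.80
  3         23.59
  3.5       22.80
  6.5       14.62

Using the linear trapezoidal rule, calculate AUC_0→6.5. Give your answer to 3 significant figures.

AUC = 114 µg/mL·h

Trapezoidal AUC_0→6.5:
  [0→2]: (0.00+23.14)/2 × 2 = 23.14
  [2→2.5]: (23.14+23.80)/2 × 0.5 = 11.735
  [2.5→3]: (23.80+23.59)/2 × 0.5 = 11.8475
  [3→3.5]: (23.59+22.80)/2 × 0.5 = 11.5975
  [3.5→6.5]: (22.80+14.62)/2 × 3 = 56.13
  Sum = 114.45 µg/mL·h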